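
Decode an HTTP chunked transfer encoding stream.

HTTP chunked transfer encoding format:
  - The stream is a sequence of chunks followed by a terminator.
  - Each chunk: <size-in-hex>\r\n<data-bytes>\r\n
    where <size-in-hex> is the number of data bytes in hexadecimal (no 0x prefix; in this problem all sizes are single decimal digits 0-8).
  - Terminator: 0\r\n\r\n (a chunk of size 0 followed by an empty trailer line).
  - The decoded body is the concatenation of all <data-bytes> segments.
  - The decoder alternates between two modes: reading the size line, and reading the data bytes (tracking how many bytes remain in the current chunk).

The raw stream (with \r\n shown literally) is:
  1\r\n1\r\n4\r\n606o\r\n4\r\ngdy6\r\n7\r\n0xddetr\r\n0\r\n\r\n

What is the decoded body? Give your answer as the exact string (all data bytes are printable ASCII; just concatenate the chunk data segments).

Chunk 1: stream[0..1]='1' size=0x1=1, data at stream[3..4]='1' -> body[0..1], body so far='1'
Chunk 2: stream[6..7]='4' size=0x4=4, data at stream[9..13]='606o' -> body[1..5], body so far='1606o'
Chunk 3: stream[15..16]='4' size=0x4=4, data at stream[18..22]='gdy6' -> body[5..9], body so far='1606ogdy6'
Chunk 4: stream[24..25]='7' size=0x7=7, data at stream[27..34]='0xddetr' -> body[9..16], body so far='1606ogdy60xddetr'
Chunk 5: stream[36..37]='0' size=0 (terminator). Final body='1606ogdy60xddetr' (16 bytes)

Answer: 1606ogdy60xddetr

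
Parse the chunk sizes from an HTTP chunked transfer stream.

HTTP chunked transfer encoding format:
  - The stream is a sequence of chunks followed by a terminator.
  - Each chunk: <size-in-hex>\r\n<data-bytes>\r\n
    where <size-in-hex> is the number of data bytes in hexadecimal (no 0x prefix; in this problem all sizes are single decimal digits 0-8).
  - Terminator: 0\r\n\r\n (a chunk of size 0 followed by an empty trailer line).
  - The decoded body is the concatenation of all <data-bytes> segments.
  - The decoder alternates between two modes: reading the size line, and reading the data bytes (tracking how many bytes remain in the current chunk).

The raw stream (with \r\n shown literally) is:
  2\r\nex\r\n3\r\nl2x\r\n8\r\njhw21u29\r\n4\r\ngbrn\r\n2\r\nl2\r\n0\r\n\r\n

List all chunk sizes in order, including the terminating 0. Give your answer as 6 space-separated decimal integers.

Chunk 1: stream[0..1]='2' size=0x2=2, data at stream[3..5]='ex' -> body[0..2], body so far='ex'
Chunk 2: stream[7..8]='3' size=0x3=3, data at stream[10..13]='l2x' -> body[2..5], body so far='exl2x'
Chunk 3: stream[15..16]='8' size=0x8=8, data at stream[18..26]='jhw21u29' -> body[5..13], body so far='exl2xjhw21u29'
Chunk 4: stream[28..29]='4' size=0x4=4, data at stream[31..35]='gbrn' -> body[13..17], body so far='exl2xjhw21u29gbrn'
Chunk 5: stream[37..38]='2' size=0x2=2, data at stream[40..42]='l2' -> body[17..19], body so far='exl2xjhw21u29gbrnl2'
Chunk 6: stream[44..45]='0' size=0 (terminator). Final body='exl2xjhw21u29gbrnl2' (19 bytes)

Answer: 2 3 8 4 2 0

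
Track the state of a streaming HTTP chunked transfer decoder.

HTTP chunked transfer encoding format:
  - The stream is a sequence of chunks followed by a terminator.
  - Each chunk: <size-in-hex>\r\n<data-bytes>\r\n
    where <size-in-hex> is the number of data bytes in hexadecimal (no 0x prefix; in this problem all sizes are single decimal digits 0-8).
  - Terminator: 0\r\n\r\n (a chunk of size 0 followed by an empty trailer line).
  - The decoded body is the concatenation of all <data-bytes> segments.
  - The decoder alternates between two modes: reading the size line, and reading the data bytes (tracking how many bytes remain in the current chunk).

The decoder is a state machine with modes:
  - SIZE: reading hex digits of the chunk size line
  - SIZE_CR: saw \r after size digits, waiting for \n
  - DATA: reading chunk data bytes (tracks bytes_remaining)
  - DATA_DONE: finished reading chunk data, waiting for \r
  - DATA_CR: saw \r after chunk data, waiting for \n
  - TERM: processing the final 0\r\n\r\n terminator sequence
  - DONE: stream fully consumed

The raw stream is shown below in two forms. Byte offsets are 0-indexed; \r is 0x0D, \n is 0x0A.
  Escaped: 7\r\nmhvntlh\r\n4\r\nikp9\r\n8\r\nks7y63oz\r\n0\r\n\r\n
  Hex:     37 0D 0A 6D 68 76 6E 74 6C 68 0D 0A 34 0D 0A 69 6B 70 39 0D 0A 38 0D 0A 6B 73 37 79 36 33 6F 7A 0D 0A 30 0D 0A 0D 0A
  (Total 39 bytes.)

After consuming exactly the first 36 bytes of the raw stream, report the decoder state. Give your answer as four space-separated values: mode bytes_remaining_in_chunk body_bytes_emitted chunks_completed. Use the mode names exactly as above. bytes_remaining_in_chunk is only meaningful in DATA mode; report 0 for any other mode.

Answer: SIZE_CR 0 19 3

Derivation:
Byte 0 = '7': mode=SIZE remaining=0 emitted=0 chunks_done=0
Byte 1 = 0x0D: mode=SIZE_CR remaining=0 emitted=0 chunks_done=0
Byte 2 = 0x0A: mode=DATA remaining=7 emitted=0 chunks_done=0
Byte 3 = 'm': mode=DATA remaining=6 emitted=1 chunks_done=0
Byte 4 = 'h': mode=DATA remaining=5 emitted=2 chunks_done=0
Byte 5 = 'v': mode=DATA remaining=4 emitted=3 chunks_done=0
Byte 6 = 'n': mode=DATA remaining=3 emitted=4 chunks_done=0
Byte 7 = 't': mode=DATA remaining=2 emitted=5 chunks_done=0
Byte 8 = 'l': mode=DATA remaining=1 emitted=6 chunks_done=0
Byte 9 = 'h': mode=DATA_DONE remaining=0 emitted=7 chunks_done=0
Byte 10 = 0x0D: mode=DATA_CR remaining=0 emitted=7 chunks_done=0
Byte 11 = 0x0A: mode=SIZE remaining=0 emitted=7 chunks_done=1
Byte 12 = '4': mode=SIZE remaining=0 emitted=7 chunks_done=1
Byte 13 = 0x0D: mode=SIZE_CR remaining=0 emitted=7 chunks_done=1
Byte 14 = 0x0A: mode=DATA remaining=4 emitted=7 chunks_done=1
Byte 15 = 'i': mode=DATA remaining=3 emitted=8 chunks_done=1
Byte 16 = 'k': mode=DATA remaining=2 emitted=9 chunks_done=1
Byte 17 = 'p': mode=DATA remaining=1 emitted=10 chunks_done=1
Byte 18 = '9': mode=DATA_DONE remaining=0 emitted=11 chunks_done=1
Byte 19 = 0x0D: mode=DATA_CR remaining=0 emitted=11 chunks_done=1
Byte 20 = 0x0A: mode=SIZE remaining=0 emitted=11 chunks_done=2
Byte 21 = '8': mode=SIZE remaining=0 emitted=11 chunks_done=2
Byte 22 = 0x0D: mode=SIZE_CR remaining=0 emitted=11 chunks_done=2
Byte 23 = 0x0A: mode=DATA remaining=8 emitted=11 chunks_done=2
Byte 24 = 'k': mode=DATA remaining=7 emitted=12 chunks_done=2
Byte 25 = 's': mode=DATA remaining=6 emitted=13 chunks_done=2
Byte 26 = '7': mode=DATA remaining=5 emitted=14 chunks_done=2
Byte 27 = 'y': mode=DATA remaining=4 emitted=15 chunks_done=2
Byte 28 = '6': mode=DATA remaining=3 emitted=16 chunks_done=2
Byte 29 = '3': mode=DATA remaining=2 emitted=17 chunks_done=2
Byte 30 = 'o': mode=DATA remaining=1 emitted=18 chunks_done=2
Byte 31 = 'z': mode=DATA_DONE remaining=0 emitted=19 chunks_done=2
Byte 32 = 0x0D: mode=DATA_CR remaining=0 emitted=19 chunks_done=2
Byte 33 = 0x0A: mode=SIZE remaining=0 emitted=19 chunks_done=3
Byte 34 = '0': mode=SIZE remaining=0 emitted=19 chunks_done=3
Byte 35 = 0x0D: mode=SIZE_CR remaining=0 emitted=19 chunks_done=3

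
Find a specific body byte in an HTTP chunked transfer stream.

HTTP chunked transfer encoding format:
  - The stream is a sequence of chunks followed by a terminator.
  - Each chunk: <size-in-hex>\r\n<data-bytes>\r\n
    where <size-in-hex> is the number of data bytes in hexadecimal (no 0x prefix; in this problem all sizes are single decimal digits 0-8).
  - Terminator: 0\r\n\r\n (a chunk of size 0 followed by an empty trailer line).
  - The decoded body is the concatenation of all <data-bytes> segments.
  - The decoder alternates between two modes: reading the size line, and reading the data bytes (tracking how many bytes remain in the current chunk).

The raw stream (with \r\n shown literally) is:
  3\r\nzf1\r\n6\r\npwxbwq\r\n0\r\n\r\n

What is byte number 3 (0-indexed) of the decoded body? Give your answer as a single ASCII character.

Chunk 1: stream[0..1]='3' size=0x3=3, data at stream[3..6]='zf1' -> body[0..3], body so far='zf1'
Chunk 2: stream[8..9]='6' size=0x6=6, data at stream[11..17]='pwxbwq' -> body[3..9], body so far='zf1pwxbwq'
Chunk 3: stream[19..20]='0' size=0 (terminator). Final body='zf1pwxbwq' (9 bytes)
Body byte 3 = 'p'

Answer: p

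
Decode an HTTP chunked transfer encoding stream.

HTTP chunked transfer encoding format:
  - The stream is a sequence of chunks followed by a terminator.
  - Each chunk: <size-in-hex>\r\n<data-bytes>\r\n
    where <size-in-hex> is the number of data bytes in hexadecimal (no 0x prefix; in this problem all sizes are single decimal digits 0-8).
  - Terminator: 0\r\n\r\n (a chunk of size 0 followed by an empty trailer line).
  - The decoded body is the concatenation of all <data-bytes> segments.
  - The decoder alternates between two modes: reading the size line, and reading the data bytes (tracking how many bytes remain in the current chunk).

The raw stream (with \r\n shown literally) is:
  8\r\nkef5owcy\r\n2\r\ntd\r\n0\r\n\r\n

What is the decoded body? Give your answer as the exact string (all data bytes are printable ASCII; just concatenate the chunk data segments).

Answer: kef5owcytd

Derivation:
Chunk 1: stream[0..1]='8' size=0x8=8, data at stream[3..11]='kef5owcy' -> body[0..8], body so far='kef5owcy'
Chunk 2: stream[13..14]='2' size=0x2=2, data at stream[16..18]='td' -> body[8..10], body so far='kef5owcytd'
Chunk 3: stream[20..21]='0' size=0 (terminator). Final body='kef5owcytd' (10 bytes)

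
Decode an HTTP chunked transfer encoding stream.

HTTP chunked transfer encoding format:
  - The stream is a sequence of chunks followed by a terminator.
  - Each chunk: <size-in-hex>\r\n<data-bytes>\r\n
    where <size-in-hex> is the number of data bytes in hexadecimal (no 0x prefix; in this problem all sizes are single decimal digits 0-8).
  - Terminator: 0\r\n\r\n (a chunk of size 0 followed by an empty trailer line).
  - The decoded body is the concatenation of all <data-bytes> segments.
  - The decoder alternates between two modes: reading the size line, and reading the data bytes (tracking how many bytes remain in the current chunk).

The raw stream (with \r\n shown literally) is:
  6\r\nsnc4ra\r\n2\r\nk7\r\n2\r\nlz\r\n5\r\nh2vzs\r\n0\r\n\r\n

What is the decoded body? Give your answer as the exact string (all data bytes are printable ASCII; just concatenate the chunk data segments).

Answer: snc4rak7lzh2vzs

Derivation:
Chunk 1: stream[0..1]='6' size=0x6=6, data at stream[3..9]='snc4ra' -> body[0..6], body so far='snc4ra'
Chunk 2: stream[11..12]='2' size=0x2=2, data at stream[14..16]='k7' -> body[6..8], body so far='snc4rak7'
Chunk 3: stream[18..19]='2' size=0x2=2, data at stream[21..23]='lz' -> body[8..10], body so far='snc4rak7lz'
Chunk 4: stream[25..26]='5' size=0x5=5, data at stream[28..33]='h2vzs' -> body[10..15], body so far='snc4rak7lzh2vzs'
Chunk 5: stream[35..36]='0' size=0 (terminator). Final body='snc4rak7lzh2vzs' (15 bytes)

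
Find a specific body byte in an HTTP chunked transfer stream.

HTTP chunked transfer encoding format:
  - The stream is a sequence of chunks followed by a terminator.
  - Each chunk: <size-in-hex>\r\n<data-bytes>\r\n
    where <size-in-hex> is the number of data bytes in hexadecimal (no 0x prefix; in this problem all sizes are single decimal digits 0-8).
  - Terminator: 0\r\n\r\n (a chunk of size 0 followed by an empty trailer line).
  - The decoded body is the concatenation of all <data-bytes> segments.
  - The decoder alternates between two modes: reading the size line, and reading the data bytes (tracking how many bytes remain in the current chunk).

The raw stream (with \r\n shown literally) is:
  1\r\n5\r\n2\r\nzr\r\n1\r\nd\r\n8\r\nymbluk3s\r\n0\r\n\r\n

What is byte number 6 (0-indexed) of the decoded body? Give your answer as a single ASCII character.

Answer: b

Derivation:
Chunk 1: stream[0..1]='1' size=0x1=1, data at stream[3..4]='5' -> body[0..1], body so far='5'
Chunk 2: stream[6..7]='2' size=0x2=2, data at stream[9..11]='zr' -> body[1..3], body so far='5zr'
Chunk 3: stream[13..14]='1' size=0x1=1, data at stream[16..17]='d' -> body[3..4], body so far='5zrd'
Chunk 4: stream[19..20]='8' size=0x8=8, data at stream[22..30]='ymbluk3s' -> body[4..12], body so far='5zrdymbluk3s'
Chunk 5: stream[32..33]='0' size=0 (terminator). Final body='5zrdymbluk3s' (12 bytes)
Body byte 6 = 'b'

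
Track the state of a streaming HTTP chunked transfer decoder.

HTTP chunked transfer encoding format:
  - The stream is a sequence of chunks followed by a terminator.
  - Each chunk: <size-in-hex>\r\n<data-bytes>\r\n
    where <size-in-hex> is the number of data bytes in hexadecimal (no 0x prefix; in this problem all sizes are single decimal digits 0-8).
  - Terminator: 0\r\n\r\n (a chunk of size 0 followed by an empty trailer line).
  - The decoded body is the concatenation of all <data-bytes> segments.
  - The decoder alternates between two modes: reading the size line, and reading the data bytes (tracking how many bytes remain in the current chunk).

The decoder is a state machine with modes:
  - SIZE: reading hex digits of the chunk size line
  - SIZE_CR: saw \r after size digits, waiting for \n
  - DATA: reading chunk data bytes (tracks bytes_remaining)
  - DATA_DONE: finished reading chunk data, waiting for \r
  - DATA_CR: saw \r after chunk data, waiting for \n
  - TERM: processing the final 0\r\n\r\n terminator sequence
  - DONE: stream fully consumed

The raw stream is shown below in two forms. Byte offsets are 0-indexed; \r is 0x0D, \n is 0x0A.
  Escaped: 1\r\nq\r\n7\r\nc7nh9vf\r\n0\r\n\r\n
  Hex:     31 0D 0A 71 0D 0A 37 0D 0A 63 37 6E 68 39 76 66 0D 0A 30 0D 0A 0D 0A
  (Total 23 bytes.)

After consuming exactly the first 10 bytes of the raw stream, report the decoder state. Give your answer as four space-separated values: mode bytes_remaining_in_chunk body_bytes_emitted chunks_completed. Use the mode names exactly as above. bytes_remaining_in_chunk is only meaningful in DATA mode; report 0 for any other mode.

Byte 0 = '1': mode=SIZE remaining=0 emitted=0 chunks_done=0
Byte 1 = 0x0D: mode=SIZE_CR remaining=0 emitted=0 chunks_done=0
Byte 2 = 0x0A: mode=DATA remaining=1 emitted=0 chunks_done=0
Byte 3 = 'q': mode=DATA_DONE remaining=0 emitted=1 chunks_done=0
Byte 4 = 0x0D: mode=DATA_CR remaining=0 emitted=1 chunks_done=0
Byte 5 = 0x0A: mode=SIZE remaining=0 emitted=1 chunks_done=1
Byte 6 = '7': mode=SIZE remaining=0 emitted=1 chunks_done=1
Byte 7 = 0x0D: mode=SIZE_CR remaining=0 emitted=1 chunks_done=1
Byte 8 = 0x0A: mode=DATA remaining=7 emitted=1 chunks_done=1
Byte 9 = 'c': mode=DATA remaining=6 emitted=2 chunks_done=1

Answer: DATA 6 2 1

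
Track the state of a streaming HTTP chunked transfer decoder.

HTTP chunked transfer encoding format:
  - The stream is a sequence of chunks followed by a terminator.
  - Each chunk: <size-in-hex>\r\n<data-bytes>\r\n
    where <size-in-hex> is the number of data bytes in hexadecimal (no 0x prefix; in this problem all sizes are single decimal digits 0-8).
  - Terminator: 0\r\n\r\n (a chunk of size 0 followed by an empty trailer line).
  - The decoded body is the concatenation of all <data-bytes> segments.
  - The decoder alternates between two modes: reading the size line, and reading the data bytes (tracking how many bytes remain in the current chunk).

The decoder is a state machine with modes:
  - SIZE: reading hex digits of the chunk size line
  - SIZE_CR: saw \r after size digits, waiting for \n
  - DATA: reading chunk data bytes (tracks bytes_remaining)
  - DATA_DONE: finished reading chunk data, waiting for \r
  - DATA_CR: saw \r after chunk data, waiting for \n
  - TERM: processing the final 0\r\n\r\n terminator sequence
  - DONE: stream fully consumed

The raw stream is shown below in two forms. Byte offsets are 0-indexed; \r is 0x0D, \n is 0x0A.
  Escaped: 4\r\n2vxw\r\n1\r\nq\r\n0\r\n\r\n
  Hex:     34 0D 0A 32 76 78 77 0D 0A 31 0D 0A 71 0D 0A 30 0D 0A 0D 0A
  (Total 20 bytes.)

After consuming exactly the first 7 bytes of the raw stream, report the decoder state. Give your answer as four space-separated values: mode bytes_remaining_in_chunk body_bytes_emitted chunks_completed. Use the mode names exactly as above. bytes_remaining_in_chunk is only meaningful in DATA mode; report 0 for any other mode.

Answer: DATA_DONE 0 4 0

Derivation:
Byte 0 = '4': mode=SIZE remaining=0 emitted=0 chunks_done=0
Byte 1 = 0x0D: mode=SIZE_CR remaining=0 emitted=0 chunks_done=0
Byte 2 = 0x0A: mode=DATA remaining=4 emitted=0 chunks_done=0
Byte 3 = '2': mode=DATA remaining=3 emitted=1 chunks_done=0
Byte 4 = 'v': mode=DATA remaining=2 emitted=2 chunks_done=0
Byte 5 = 'x': mode=DATA remaining=1 emitted=3 chunks_done=0
Byte 6 = 'w': mode=DATA_DONE remaining=0 emitted=4 chunks_done=0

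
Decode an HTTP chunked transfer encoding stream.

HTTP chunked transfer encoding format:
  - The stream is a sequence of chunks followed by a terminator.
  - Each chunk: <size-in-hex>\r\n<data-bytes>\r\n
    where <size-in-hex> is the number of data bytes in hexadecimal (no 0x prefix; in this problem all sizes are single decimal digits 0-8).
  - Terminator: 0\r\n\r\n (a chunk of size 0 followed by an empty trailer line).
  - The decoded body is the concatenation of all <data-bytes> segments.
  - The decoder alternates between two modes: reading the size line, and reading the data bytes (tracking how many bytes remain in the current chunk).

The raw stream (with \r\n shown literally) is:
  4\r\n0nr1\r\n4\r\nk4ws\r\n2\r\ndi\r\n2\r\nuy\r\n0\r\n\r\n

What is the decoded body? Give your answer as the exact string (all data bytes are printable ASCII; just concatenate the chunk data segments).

Answer: 0nr1k4wsdiuy

Derivation:
Chunk 1: stream[0..1]='4' size=0x4=4, data at stream[3..7]='0nr1' -> body[0..4], body so far='0nr1'
Chunk 2: stream[9..10]='4' size=0x4=4, data at stream[12..16]='k4ws' -> body[4..8], body so far='0nr1k4ws'
Chunk 3: stream[18..19]='2' size=0x2=2, data at stream[21..23]='di' -> body[8..10], body so far='0nr1k4wsdi'
Chunk 4: stream[25..26]='2' size=0x2=2, data at stream[28..30]='uy' -> body[10..12], body so far='0nr1k4wsdiuy'
Chunk 5: stream[32..33]='0' size=0 (terminator). Final body='0nr1k4wsdiuy' (12 bytes)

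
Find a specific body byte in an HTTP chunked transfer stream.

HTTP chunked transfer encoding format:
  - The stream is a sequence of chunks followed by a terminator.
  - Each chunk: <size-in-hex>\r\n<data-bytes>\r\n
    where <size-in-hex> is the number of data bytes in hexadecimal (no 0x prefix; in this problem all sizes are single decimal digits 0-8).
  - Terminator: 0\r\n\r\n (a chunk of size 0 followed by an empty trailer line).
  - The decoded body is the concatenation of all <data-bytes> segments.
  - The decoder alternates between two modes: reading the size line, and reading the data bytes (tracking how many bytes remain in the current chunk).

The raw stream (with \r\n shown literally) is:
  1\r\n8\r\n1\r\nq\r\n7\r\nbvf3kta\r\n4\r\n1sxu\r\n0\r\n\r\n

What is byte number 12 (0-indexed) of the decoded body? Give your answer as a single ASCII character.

Answer: u

Derivation:
Chunk 1: stream[0..1]='1' size=0x1=1, data at stream[3..4]='8' -> body[0..1], body so far='8'
Chunk 2: stream[6..7]='1' size=0x1=1, data at stream[9..10]='q' -> body[1..2], body so far='8q'
Chunk 3: stream[12..13]='7' size=0x7=7, data at stream[15..22]='bvf3kta' -> body[2..9], body so far='8qbvf3kta'
Chunk 4: stream[24..25]='4' size=0x4=4, data at stream[27..31]='1sxu' -> body[9..13], body so far='8qbvf3kta1sxu'
Chunk 5: stream[33..34]='0' size=0 (terminator). Final body='8qbvf3kta1sxu' (13 bytes)
Body byte 12 = 'u'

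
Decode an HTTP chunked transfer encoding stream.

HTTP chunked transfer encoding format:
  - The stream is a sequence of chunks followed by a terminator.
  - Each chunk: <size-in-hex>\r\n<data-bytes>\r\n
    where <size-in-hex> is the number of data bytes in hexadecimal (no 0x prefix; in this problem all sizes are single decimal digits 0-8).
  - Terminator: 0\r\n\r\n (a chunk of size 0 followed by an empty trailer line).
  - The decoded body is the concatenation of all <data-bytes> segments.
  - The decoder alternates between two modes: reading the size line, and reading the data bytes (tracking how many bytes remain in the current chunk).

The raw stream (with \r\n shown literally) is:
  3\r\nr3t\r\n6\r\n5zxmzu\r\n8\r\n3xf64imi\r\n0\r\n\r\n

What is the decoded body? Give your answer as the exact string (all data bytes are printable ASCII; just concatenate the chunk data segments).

Answer: r3t5zxmzu3xf64imi

Derivation:
Chunk 1: stream[0..1]='3' size=0x3=3, data at stream[3..6]='r3t' -> body[0..3], body so far='r3t'
Chunk 2: stream[8..9]='6' size=0x6=6, data at stream[11..17]='5zxmzu' -> body[3..9], body so far='r3t5zxmzu'
Chunk 3: stream[19..20]='8' size=0x8=8, data at stream[22..30]='3xf64imi' -> body[9..17], body so far='r3t5zxmzu3xf64imi'
Chunk 4: stream[32..33]='0' size=0 (terminator). Final body='r3t5zxmzu3xf64imi' (17 bytes)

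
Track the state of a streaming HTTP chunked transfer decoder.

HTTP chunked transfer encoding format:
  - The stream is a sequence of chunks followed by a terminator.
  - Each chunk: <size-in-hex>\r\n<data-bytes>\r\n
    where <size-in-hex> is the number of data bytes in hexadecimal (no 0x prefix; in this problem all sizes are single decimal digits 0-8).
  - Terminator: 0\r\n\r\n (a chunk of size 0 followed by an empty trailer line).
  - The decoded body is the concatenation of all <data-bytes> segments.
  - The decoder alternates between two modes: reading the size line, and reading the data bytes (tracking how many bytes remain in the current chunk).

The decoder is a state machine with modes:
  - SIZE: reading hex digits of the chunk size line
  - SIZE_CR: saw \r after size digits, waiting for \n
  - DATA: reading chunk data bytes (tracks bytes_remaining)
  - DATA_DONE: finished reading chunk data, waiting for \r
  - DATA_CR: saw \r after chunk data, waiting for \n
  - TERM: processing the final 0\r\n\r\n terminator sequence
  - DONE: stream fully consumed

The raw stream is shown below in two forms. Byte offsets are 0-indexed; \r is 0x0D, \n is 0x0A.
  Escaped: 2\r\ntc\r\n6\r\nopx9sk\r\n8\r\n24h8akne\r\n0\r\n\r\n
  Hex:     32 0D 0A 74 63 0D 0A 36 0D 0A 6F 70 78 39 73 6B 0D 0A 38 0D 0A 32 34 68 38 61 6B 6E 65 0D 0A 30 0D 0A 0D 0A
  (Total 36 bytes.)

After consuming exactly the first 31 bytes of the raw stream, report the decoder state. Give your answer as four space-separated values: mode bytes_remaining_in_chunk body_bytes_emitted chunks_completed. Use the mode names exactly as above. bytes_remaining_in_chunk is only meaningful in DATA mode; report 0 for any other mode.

Byte 0 = '2': mode=SIZE remaining=0 emitted=0 chunks_done=0
Byte 1 = 0x0D: mode=SIZE_CR remaining=0 emitted=0 chunks_done=0
Byte 2 = 0x0A: mode=DATA remaining=2 emitted=0 chunks_done=0
Byte 3 = 't': mode=DATA remaining=1 emitted=1 chunks_done=0
Byte 4 = 'c': mode=DATA_DONE remaining=0 emitted=2 chunks_done=0
Byte 5 = 0x0D: mode=DATA_CR remaining=0 emitted=2 chunks_done=0
Byte 6 = 0x0A: mode=SIZE remaining=0 emitted=2 chunks_done=1
Byte 7 = '6': mode=SIZE remaining=0 emitted=2 chunks_done=1
Byte 8 = 0x0D: mode=SIZE_CR remaining=0 emitted=2 chunks_done=1
Byte 9 = 0x0A: mode=DATA remaining=6 emitted=2 chunks_done=1
Byte 10 = 'o': mode=DATA remaining=5 emitted=3 chunks_done=1
Byte 11 = 'p': mode=DATA remaining=4 emitted=4 chunks_done=1
Byte 12 = 'x': mode=DATA remaining=3 emitted=5 chunks_done=1
Byte 13 = '9': mode=DATA remaining=2 emitted=6 chunks_done=1
Byte 14 = 's': mode=DATA remaining=1 emitted=7 chunks_done=1
Byte 15 = 'k': mode=DATA_DONE remaining=0 emitted=8 chunks_done=1
Byte 16 = 0x0D: mode=DATA_CR remaining=0 emitted=8 chunks_done=1
Byte 17 = 0x0A: mode=SIZE remaining=0 emitted=8 chunks_done=2
Byte 18 = '8': mode=SIZE remaining=0 emitted=8 chunks_done=2
Byte 19 = 0x0D: mode=SIZE_CR remaining=0 emitted=8 chunks_done=2
Byte 20 = 0x0A: mode=DATA remaining=8 emitted=8 chunks_done=2
Byte 21 = '2': mode=DATA remaining=7 emitted=9 chunks_done=2
Byte 22 = '4': mode=DATA remaining=6 emitted=10 chunks_done=2
Byte 23 = 'h': mode=DATA remaining=5 emitted=11 chunks_done=2
Byte 24 = '8': mode=DATA remaining=4 emitted=12 chunks_done=2
Byte 25 = 'a': mode=DATA remaining=3 emitted=13 chunks_done=2
Byte 26 = 'k': mode=DATA remaining=2 emitted=14 chunks_done=2
Byte 27 = 'n': mode=DATA remaining=1 emitted=15 chunks_done=2
Byte 28 = 'e': mode=DATA_DONE remaining=0 emitted=16 chunks_done=2
Byte 29 = 0x0D: mode=DATA_CR remaining=0 emitted=16 chunks_done=2
Byte 30 = 0x0A: mode=SIZE remaining=0 emitted=16 chunks_done=3

Answer: SIZE 0 16 3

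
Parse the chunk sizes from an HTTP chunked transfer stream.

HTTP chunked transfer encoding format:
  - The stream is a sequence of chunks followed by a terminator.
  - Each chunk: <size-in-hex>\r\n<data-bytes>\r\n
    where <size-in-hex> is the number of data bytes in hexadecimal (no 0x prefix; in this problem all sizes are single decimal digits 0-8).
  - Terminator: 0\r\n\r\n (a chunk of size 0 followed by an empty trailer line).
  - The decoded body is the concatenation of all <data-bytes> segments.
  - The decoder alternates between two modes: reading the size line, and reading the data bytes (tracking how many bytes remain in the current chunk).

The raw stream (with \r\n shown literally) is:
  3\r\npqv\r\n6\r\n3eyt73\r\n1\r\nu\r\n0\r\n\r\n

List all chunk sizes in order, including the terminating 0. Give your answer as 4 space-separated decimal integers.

Chunk 1: stream[0..1]='3' size=0x3=3, data at stream[3..6]='pqv' -> body[0..3], body so far='pqv'
Chunk 2: stream[8..9]='6' size=0x6=6, data at stream[11..17]='3eyt73' -> body[3..9], body so far='pqv3eyt73'
Chunk 3: stream[19..20]='1' size=0x1=1, data at stream[22..23]='u' -> body[9..10], body so far='pqv3eyt73u'
Chunk 4: stream[25..26]='0' size=0 (terminator). Final body='pqv3eyt73u' (10 bytes)

Answer: 3 6 1 0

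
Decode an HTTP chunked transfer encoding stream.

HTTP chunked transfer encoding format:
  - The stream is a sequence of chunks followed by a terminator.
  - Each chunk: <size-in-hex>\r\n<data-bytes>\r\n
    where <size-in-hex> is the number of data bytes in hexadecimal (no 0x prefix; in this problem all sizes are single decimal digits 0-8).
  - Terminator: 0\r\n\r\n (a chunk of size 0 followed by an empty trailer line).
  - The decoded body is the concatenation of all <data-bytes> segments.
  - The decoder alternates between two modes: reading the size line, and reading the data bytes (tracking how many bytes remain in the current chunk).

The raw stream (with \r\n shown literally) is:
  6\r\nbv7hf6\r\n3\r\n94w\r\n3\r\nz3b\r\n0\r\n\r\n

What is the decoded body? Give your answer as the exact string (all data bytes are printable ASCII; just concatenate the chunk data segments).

Chunk 1: stream[0..1]='6' size=0x6=6, data at stream[3..9]='bv7hf6' -> body[0..6], body so far='bv7hf6'
Chunk 2: stream[11..12]='3' size=0x3=3, data at stream[14..17]='94w' -> body[6..9], body so far='bv7hf694w'
Chunk 3: stream[19..20]='3' size=0x3=3, data at stream[22..25]='z3b' -> body[9..12], body so far='bv7hf694wz3b'
Chunk 4: stream[27..28]='0' size=0 (terminator). Final body='bv7hf694wz3b' (12 bytes)

Answer: bv7hf694wz3b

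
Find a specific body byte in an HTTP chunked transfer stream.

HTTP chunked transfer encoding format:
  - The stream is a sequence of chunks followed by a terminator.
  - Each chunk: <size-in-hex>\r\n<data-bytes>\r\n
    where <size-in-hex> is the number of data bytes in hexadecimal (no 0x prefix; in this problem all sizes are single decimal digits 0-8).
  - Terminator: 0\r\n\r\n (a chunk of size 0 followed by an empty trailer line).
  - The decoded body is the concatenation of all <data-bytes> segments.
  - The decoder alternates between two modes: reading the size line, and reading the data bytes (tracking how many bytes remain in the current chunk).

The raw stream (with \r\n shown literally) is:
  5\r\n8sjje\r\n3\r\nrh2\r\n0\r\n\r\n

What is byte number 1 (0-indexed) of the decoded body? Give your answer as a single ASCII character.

Chunk 1: stream[0..1]='5' size=0x5=5, data at stream[3..8]='8sjje' -> body[0..5], body so far='8sjje'
Chunk 2: stream[10..11]='3' size=0x3=3, data at stream[13..16]='rh2' -> body[5..8], body so far='8sjjerh2'
Chunk 3: stream[18..19]='0' size=0 (terminator). Final body='8sjjerh2' (8 bytes)
Body byte 1 = 's'

Answer: s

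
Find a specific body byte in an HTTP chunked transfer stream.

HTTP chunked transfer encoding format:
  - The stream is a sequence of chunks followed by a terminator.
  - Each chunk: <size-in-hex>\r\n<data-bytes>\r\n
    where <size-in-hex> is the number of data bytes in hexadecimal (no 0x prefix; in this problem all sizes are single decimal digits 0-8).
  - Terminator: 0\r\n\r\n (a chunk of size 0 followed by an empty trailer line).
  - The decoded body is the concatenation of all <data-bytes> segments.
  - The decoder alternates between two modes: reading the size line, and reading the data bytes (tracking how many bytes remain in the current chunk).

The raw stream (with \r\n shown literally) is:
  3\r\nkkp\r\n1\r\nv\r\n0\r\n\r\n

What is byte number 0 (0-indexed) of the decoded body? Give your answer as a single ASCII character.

Chunk 1: stream[0..1]='3' size=0x3=3, data at stream[3..6]='kkp' -> body[0..3], body so far='kkp'
Chunk 2: stream[8..9]='1' size=0x1=1, data at stream[11..12]='v' -> body[3..4], body so far='kkpv'
Chunk 3: stream[14..15]='0' size=0 (terminator). Final body='kkpv' (4 bytes)
Body byte 0 = 'k'

Answer: k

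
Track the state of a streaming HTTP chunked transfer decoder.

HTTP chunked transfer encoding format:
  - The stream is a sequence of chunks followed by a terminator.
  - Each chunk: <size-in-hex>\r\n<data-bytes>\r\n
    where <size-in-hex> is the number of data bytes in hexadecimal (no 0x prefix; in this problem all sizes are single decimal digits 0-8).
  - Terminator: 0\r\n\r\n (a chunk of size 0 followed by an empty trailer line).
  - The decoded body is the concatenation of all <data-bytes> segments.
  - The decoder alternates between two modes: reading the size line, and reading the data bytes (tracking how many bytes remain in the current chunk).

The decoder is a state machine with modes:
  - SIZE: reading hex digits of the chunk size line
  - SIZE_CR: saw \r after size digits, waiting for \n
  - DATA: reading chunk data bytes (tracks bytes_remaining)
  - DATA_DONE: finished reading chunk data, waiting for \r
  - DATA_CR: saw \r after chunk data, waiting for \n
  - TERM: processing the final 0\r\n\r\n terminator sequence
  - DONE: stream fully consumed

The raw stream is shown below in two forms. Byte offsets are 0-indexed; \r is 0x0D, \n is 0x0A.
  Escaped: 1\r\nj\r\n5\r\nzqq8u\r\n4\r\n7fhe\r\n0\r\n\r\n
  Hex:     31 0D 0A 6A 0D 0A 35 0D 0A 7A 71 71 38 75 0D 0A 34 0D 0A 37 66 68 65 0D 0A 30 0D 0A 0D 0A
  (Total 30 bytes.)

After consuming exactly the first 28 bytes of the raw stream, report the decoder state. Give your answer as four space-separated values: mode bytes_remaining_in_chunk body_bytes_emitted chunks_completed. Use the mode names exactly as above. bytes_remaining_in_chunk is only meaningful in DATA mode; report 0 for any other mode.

Byte 0 = '1': mode=SIZE remaining=0 emitted=0 chunks_done=0
Byte 1 = 0x0D: mode=SIZE_CR remaining=0 emitted=0 chunks_done=0
Byte 2 = 0x0A: mode=DATA remaining=1 emitted=0 chunks_done=0
Byte 3 = 'j': mode=DATA_DONE remaining=0 emitted=1 chunks_done=0
Byte 4 = 0x0D: mode=DATA_CR remaining=0 emitted=1 chunks_done=0
Byte 5 = 0x0A: mode=SIZE remaining=0 emitted=1 chunks_done=1
Byte 6 = '5': mode=SIZE remaining=0 emitted=1 chunks_done=1
Byte 7 = 0x0D: mode=SIZE_CR remaining=0 emitted=1 chunks_done=1
Byte 8 = 0x0A: mode=DATA remaining=5 emitted=1 chunks_done=1
Byte 9 = 'z': mode=DATA remaining=4 emitted=2 chunks_done=1
Byte 10 = 'q': mode=DATA remaining=3 emitted=3 chunks_done=1
Byte 11 = 'q': mode=DATA remaining=2 emitted=4 chunks_done=1
Byte 12 = '8': mode=DATA remaining=1 emitted=5 chunks_done=1
Byte 13 = 'u': mode=DATA_DONE remaining=0 emitted=6 chunks_done=1
Byte 14 = 0x0D: mode=DATA_CR remaining=0 emitted=6 chunks_done=1
Byte 15 = 0x0A: mode=SIZE remaining=0 emitted=6 chunks_done=2
Byte 16 = '4': mode=SIZE remaining=0 emitted=6 chunks_done=2
Byte 17 = 0x0D: mode=SIZE_CR remaining=0 emitted=6 chunks_done=2
Byte 18 = 0x0A: mode=DATA remaining=4 emitted=6 chunks_done=2
Byte 19 = '7': mode=DATA remaining=3 emitted=7 chunks_done=2
Byte 20 = 'f': mode=DATA remaining=2 emitted=8 chunks_done=2
Byte 21 = 'h': mode=DATA remaining=1 emitted=9 chunks_done=2
Byte 22 = 'e': mode=DATA_DONE remaining=0 emitted=10 chunks_done=2
Byte 23 = 0x0D: mode=DATA_CR remaining=0 emitted=10 chunks_done=2
Byte 24 = 0x0A: mode=SIZE remaining=0 emitted=10 chunks_done=3
Byte 25 = '0': mode=SIZE remaining=0 emitted=10 chunks_done=3
Byte 26 = 0x0D: mode=SIZE_CR remaining=0 emitted=10 chunks_done=3
Byte 27 = 0x0A: mode=TERM remaining=0 emitted=10 chunks_done=3

Answer: TERM 0 10 3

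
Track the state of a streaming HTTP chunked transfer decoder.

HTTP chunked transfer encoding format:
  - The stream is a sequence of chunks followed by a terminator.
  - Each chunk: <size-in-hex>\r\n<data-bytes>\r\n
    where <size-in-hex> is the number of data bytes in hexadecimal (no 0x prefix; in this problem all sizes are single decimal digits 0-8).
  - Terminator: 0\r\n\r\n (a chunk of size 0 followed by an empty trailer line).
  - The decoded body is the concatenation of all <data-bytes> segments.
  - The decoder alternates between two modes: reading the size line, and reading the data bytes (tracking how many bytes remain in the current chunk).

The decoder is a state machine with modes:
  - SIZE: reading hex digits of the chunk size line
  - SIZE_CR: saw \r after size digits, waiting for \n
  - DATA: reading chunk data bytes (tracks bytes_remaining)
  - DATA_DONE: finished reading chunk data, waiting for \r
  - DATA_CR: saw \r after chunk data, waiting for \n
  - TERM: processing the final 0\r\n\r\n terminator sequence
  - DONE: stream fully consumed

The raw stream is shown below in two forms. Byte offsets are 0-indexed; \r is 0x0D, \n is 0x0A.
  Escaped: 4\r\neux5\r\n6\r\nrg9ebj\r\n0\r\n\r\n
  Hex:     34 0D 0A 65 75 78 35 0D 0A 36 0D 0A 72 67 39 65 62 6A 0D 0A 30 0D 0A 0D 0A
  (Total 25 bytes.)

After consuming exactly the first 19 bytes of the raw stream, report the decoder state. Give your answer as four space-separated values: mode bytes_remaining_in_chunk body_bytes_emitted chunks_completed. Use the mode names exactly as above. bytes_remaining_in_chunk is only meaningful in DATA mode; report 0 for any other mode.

Byte 0 = '4': mode=SIZE remaining=0 emitted=0 chunks_done=0
Byte 1 = 0x0D: mode=SIZE_CR remaining=0 emitted=0 chunks_done=0
Byte 2 = 0x0A: mode=DATA remaining=4 emitted=0 chunks_done=0
Byte 3 = 'e': mode=DATA remaining=3 emitted=1 chunks_done=0
Byte 4 = 'u': mode=DATA remaining=2 emitted=2 chunks_done=0
Byte 5 = 'x': mode=DATA remaining=1 emitted=3 chunks_done=0
Byte 6 = '5': mode=DATA_DONE remaining=0 emitted=4 chunks_done=0
Byte 7 = 0x0D: mode=DATA_CR remaining=0 emitted=4 chunks_done=0
Byte 8 = 0x0A: mode=SIZE remaining=0 emitted=4 chunks_done=1
Byte 9 = '6': mode=SIZE remaining=0 emitted=4 chunks_done=1
Byte 10 = 0x0D: mode=SIZE_CR remaining=0 emitted=4 chunks_done=1
Byte 11 = 0x0A: mode=DATA remaining=6 emitted=4 chunks_done=1
Byte 12 = 'r': mode=DATA remaining=5 emitted=5 chunks_done=1
Byte 13 = 'g': mode=DATA remaining=4 emitted=6 chunks_done=1
Byte 14 = '9': mode=DATA remaining=3 emitted=7 chunks_done=1
Byte 15 = 'e': mode=DATA remaining=2 emitted=8 chunks_done=1
Byte 16 = 'b': mode=DATA remaining=1 emitted=9 chunks_done=1
Byte 17 = 'j': mode=DATA_DONE remaining=0 emitted=10 chunks_done=1
Byte 18 = 0x0D: mode=DATA_CR remaining=0 emitted=10 chunks_done=1

Answer: DATA_CR 0 10 1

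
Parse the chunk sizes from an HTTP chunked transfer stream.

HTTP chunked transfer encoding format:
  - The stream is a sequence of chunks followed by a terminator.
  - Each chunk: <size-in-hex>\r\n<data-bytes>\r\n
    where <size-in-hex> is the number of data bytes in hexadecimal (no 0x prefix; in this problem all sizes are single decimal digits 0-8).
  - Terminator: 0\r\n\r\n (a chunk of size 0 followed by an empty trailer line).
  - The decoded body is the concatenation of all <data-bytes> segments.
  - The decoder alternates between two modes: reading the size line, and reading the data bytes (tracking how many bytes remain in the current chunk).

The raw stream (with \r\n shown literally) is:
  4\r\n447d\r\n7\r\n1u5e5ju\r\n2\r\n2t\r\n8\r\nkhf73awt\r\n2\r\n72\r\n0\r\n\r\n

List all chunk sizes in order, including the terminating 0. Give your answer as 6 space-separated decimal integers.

Answer: 4 7 2 8 2 0

Derivation:
Chunk 1: stream[0..1]='4' size=0x4=4, data at stream[3..7]='447d' -> body[0..4], body so far='447d'
Chunk 2: stream[9..10]='7' size=0x7=7, data at stream[12..19]='1u5e5ju' -> body[4..11], body so far='447d1u5e5ju'
Chunk 3: stream[21..22]='2' size=0x2=2, data at stream[24..26]='2t' -> body[11..13], body so far='447d1u5e5ju2t'
Chunk 4: stream[28..29]='8' size=0x8=8, data at stream[31..39]='khf73awt' -> body[13..21], body so far='447d1u5e5ju2tkhf73awt'
Chunk 5: stream[41..42]='2' size=0x2=2, data at stream[44..46]='72' -> body[21..23], body so far='447d1u5e5ju2tkhf73awt72'
Chunk 6: stream[48..49]='0' size=0 (terminator). Final body='447d1u5e5ju2tkhf73awt72' (23 bytes)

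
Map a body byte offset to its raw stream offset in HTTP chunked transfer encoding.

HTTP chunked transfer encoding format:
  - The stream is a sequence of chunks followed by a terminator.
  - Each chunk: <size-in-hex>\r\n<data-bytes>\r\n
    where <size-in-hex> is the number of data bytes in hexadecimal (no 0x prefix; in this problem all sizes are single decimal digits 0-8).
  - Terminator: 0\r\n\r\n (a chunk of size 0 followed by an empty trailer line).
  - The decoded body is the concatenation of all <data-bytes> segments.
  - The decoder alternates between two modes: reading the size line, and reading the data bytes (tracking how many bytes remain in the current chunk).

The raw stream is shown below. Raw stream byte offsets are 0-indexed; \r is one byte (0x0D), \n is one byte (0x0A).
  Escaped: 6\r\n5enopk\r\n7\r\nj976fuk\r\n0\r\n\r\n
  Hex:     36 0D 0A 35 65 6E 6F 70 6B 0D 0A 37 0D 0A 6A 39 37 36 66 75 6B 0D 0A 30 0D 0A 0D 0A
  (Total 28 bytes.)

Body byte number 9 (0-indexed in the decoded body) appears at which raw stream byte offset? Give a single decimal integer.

Answer: 17

Derivation:
Chunk 1: stream[0..1]='6' size=0x6=6, data at stream[3..9]='5enopk' -> body[0..6], body so far='5enopk'
Chunk 2: stream[11..12]='7' size=0x7=7, data at stream[14..21]='j976fuk' -> body[6..13], body so far='5enopkj976fuk'
Chunk 3: stream[23..24]='0' size=0 (terminator). Final body='5enopkj976fuk' (13 bytes)
Body byte 9 at stream offset 17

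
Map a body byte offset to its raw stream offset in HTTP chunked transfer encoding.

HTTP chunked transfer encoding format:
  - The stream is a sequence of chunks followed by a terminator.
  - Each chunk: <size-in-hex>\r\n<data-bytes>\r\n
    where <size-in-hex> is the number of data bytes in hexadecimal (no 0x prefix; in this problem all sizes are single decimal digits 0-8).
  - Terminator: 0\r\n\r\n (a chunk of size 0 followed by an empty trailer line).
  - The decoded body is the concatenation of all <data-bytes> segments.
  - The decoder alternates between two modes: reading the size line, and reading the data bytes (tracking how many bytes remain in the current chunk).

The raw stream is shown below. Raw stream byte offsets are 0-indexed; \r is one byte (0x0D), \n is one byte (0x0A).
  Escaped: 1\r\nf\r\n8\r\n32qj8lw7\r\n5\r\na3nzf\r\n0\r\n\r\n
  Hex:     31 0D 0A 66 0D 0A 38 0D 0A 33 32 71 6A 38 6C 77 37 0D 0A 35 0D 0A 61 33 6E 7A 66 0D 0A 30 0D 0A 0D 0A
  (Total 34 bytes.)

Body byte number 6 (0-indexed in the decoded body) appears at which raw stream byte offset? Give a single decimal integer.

Chunk 1: stream[0..1]='1' size=0x1=1, data at stream[3..4]='f' -> body[0..1], body so far='f'
Chunk 2: stream[6..7]='8' size=0x8=8, data at stream[9..17]='32qj8lw7' -> body[1..9], body so far='f32qj8lw7'
Chunk 3: stream[19..20]='5' size=0x5=5, data at stream[22..27]='a3nzf' -> body[9..14], body so far='f32qj8lw7a3nzf'
Chunk 4: stream[29..30]='0' size=0 (terminator). Final body='f32qj8lw7a3nzf' (14 bytes)
Body byte 6 at stream offset 14

Answer: 14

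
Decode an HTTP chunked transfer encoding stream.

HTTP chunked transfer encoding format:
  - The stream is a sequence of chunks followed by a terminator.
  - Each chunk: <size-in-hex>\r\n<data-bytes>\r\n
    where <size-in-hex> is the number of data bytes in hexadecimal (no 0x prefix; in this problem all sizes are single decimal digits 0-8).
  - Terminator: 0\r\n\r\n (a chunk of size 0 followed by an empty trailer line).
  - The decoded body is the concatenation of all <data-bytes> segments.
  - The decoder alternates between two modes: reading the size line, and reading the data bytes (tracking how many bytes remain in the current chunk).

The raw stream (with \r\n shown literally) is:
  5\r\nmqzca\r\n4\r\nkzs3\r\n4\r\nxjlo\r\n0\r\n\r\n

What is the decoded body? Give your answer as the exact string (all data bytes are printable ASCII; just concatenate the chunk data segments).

Chunk 1: stream[0..1]='5' size=0x5=5, data at stream[3..8]='mqzca' -> body[0..5], body so far='mqzca'
Chunk 2: stream[10..11]='4' size=0x4=4, data at stream[13..17]='kzs3' -> body[5..9], body so far='mqzcakzs3'
Chunk 3: stream[19..20]='4' size=0x4=4, data at stream[22..26]='xjlo' -> body[9..13], body so far='mqzcakzs3xjlo'
Chunk 4: stream[28..29]='0' size=0 (terminator). Final body='mqzcakzs3xjlo' (13 bytes)

Answer: mqzcakzs3xjlo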